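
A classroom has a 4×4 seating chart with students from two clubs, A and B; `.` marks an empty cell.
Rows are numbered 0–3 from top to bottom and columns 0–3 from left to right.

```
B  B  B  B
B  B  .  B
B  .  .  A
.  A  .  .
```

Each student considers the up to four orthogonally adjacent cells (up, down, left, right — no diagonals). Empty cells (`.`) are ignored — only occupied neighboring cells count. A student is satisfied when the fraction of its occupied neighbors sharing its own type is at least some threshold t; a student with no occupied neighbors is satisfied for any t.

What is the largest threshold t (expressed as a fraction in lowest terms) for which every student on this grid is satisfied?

Row 0: (0,0)B 2/2 · (0,1)B 3/3 · (0,2)B 2/2 · (0,3)B 2/2
Row 1: (1,0)B 3/3 · (1,1)B 2/2 · (1,3)B 1/2
Row 2: (2,0)B 1/1 · (2,3)A 0/1
Row 3: (3,1)A — no occupied neighbors
The smallest same-type fraction is 0/1 at (2,3), which reduces to 0/1. Any threshold above that leaves this student unsatisfied.

0/1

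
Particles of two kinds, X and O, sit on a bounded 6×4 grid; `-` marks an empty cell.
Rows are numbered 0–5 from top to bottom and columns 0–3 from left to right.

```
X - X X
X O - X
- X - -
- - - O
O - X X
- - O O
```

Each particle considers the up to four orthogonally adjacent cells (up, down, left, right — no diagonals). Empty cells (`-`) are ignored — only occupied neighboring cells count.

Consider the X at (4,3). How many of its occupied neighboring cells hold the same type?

Occupied neighbors of (4,3): (3,3)=O, (5,3)=O, (4,2)=X.
Same type (X): 1 of 3.

1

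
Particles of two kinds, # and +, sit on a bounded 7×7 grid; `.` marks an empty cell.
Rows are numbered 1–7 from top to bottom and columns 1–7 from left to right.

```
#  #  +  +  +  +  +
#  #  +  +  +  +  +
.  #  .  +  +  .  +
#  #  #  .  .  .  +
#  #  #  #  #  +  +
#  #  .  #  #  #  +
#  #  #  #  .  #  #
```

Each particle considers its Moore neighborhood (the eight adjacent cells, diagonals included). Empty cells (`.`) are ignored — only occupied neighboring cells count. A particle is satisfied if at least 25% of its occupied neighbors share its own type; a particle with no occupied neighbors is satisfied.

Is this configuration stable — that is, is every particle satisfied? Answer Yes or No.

Yes

Row 1: (1,1)# 3/3 satisfied · (1,2)# 3/5 satisfied · (1,3)+ 3/5 satisfied · (1,4)+ 5/5 satisfied · (1,5)+ 5/5 satisfied · (1,6)+ 5/5 satisfied · (1,7)+ 3/3 satisfied
Row 2: (2,1)# 4/4 satisfied · (2,2)# 4/6 satisfied · (2,3)+ 4/7 satisfied · (2,4)+ 7/7 satisfied · (2,5)+ 7/7 satisfied · (2,6)+ 7/7 satisfied · (2,7)+ 4/4 satisfied
Row 3: (3,2)# 5/6 satisfied · (3,4)+ 4/5 satisfied · (3,5)+ 4/4 satisfied · (3,7)+ 3/3 satisfied
Row 4: (4,1)# 4/4 satisfied · (4,2)# 6/6 satisfied · (4,3)# 5/6 satisfied · (4,7)+ 3/3 satisfied
Row 5: (5,1)# 5/5 satisfied · (5,2)# 7/7 satisfied · (5,3)# 6/6 satisfied · (5,4)# 5/5 satisfied · (5,5)# 4/5 satisfied · (5,6)+ 3/6 satisfied · (5,7)+ 3/4 satisfied
Row 6: (6,1)# 5/5 satisfied · (6,2)# 7/7 satisfied · (6,4)# 6/6 satisfied · (6,5)# 6/7 satisfied · (6,6)# 4/7 satisfied · (6,7)+ 2/5 satisfied
Row 7: (7,1)# 3/3 satisfied · (7,2)# 4/4 satisfied · (7,3)# 4/4 satisfied · (7,4)# 3/3 satisfied · (7,6)# 3/4 satisfied · (7,7)# 2/3 satisfied
All meet the threshold, so the configuration is stable.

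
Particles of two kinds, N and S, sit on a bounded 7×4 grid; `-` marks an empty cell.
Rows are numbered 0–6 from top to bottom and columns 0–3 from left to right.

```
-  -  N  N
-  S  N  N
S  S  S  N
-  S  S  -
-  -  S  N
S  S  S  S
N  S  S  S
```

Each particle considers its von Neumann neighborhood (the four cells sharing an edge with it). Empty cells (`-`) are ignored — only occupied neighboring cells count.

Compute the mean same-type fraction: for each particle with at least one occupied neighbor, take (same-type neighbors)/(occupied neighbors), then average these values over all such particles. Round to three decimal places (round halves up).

Row 0: (0,2)N 2/2 · (0,3)N 2/2
Row 1: (1,1)S 1/2 · (1,2)N 2/4 · (1,3)N 3/3
Row 2: (2,0)S 1/1 · (2,1)S 4/4 · (2,2)S 2/4 · (2,3)N 1/2
Row 3: (3,1)S 2/2 · (3,2)S 3/3
Row 4: (4,2)S 2/3 · (4,3)N 0/2
Row 5: (5,0)S 1/2 · (5,1)S 3/3 · (5,2)S 4/4 · (5,3)S 2/3
Row 6: (6,0)N 0/2 · (6,1)S 2/3 · (6,2)S 3/3 · (6,3)S 2/2
Sum over 21 particles: 2/2 + 2/2 + 1/2 + 2/4 + 3/3 + 1/1 + 4/4 + 2/4 + 1/2 + 2/2 + 3/3 + 2/3 + 0/2 + 1/2 + 3/3 + 4/4 + 2/3 + 0/2 + 2/3 + 3/3 + 2/2 = 31/2; mean = 31/2 ÷ 21 = 31/42 = 0.738095… → 0.738.

0.738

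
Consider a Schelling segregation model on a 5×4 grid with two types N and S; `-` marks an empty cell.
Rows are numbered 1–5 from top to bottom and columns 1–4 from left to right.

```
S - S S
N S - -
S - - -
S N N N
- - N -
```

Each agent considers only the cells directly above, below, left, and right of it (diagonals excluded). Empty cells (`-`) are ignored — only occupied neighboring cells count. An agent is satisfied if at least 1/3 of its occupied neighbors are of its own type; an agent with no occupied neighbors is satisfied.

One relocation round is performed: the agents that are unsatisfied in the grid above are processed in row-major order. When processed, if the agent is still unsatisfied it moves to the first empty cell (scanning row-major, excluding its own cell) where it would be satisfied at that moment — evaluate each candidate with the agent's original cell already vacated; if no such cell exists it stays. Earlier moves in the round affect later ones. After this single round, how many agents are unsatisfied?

0

Initially unsatisfied (in order): (1,1), (2,1), (2,2).
  (1,1) → (1,2).
  (2,1) → (3,2).
  (2,2): now satisfied by earlier moves; stays.
Resulting grid:
- S S S
- S - -
S N - -
S N N N
- - N -
All satisfied now.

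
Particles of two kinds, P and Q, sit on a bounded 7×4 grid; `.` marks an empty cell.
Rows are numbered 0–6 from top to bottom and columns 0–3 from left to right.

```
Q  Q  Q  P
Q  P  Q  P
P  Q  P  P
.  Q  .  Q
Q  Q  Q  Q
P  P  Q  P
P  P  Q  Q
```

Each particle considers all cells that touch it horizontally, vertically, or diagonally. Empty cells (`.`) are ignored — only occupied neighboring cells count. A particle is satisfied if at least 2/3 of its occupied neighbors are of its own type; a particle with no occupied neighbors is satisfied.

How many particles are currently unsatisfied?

18

Row 0: (0,0)Q 2/3 satisfied · (0,1)Q 4/5 satisfied · (0,2)Q 2/5 not · (0,3)P 1/3 not
Row 1: (1,0)Q 3/5 not · (1,1)P 2/8 not · (1,2)Q 3/8 not · (1,3)P 3/5 not
Row 2: (2,0)P 1/4 not · (2,1)Q 3/6 not · (2,2)P 3/7 not · (2,3)P 2/4 not
Row 3: (3,1)Q 4/6 satisfied · (3,3)Q 2/4 not
Row 4: (4,0)Q 2/4 not · (4,1)Q 4/6 satisfied · (4,2)Q 5/7 satisfied · (4,3)Q 3/4 satisfied
Row 5: (5,0)P 3/5 not · (5,1)P 3/8 not · (5,2)Q 5/8 not · (5,3)P 0/5 not
Row 6: (6,0)P 3/3 satisfied · (6,1)P 3/5 not · (6,2)Q 2/5 not · (6,3)Q 2/3 satisfied
Unsatisfied: (0,2), (0,3), (1,0), (1,1), (1,2), (1,3), (2,0), (2,1), (2,2), (2,3), (3,3), (4,0), (5,0), (5,1), (5,2), (5,3), (6,1), (6,2) — 18 in total.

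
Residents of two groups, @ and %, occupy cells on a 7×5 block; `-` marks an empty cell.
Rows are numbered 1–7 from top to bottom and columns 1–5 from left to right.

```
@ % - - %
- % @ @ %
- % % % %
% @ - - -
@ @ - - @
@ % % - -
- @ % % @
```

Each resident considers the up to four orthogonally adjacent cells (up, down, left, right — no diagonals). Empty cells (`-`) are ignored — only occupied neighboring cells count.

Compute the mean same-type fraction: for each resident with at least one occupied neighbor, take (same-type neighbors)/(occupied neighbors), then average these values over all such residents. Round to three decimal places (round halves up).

Row 1: (1,1)@ 0/1 · (1,2)% 1/2 · (1,5)% 1/1
Row 2: (2,2)% 2/3 · (2,3)@ 1/3 · (2,4)@ 1/3 · (2,5)% 2/3
Row 3: (3,2)% 2/3 · (3,3)% 2/3 · (3,4)% 2/3 · (3,5)% 2/2
Row 4: (4,1)% 0/2 · (4,2)@ 1/3
Row 5: (5,1)@ 2/3 · (5,2)@ 2/3 · (5,5)@ — no occupied neighbors
Row 6: (6,1)@ 1/2 · (6,2)% 1/4 · (6,3)% 2/2
Row 7: (7,2)@ 0/2 · (7,3)% 2/3 · (7,4)% 1/2 · (7,5)@ 0/1
Sum over 22 residents: 0/1 + 1/2 + 1/1 + 2/3 + 1/3 + 1/3 + 2/3 + 2/3 + 2/3 + 2/3 + 2/2 + 0/2 + 1/3 + 2/3 + 2/3 + 1/2 + 1/4 + 2/2 + 0/2 + 2/3 + 1/2 + 0/1 = 133/12; mean = 133/12 ÷ 22 = 133/264 = 0.503787… → 0.504.

0.504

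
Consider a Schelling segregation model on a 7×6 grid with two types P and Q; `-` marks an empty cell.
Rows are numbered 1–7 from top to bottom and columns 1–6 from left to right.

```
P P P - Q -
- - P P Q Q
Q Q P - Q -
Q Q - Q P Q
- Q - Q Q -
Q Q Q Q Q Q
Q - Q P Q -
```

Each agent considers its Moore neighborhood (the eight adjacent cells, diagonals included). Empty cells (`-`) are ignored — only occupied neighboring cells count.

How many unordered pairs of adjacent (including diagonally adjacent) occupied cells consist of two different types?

Scan each occupied cell's neighbors to the right and below (and the two forward diagonals) so each pair is counted once.
Row 1: P(1,1)–P(1,2)= P(1,2)–P(1,3)= P(1,2)–P(2,3)= P(1,3)–P(2,3)= P(1,3)–P(2,4)= Q(1,5)–Q(2,5)= Q(1,5)–Q(2,6)= Q(1,5)–P(2,4)≠  → 1/8 unlike.
Row 2: P(2,3)–P(2,4)= P(2,3)–P(3,3)= P(2,3)–Q(3,2)≠ P(2,4)–Q(2,5)≠ P(2,4)–Q(3,5)≠ P(2,4)–P(3,3)= Q(2,5)–Q(2,6)= Q(2,5)–Q(3,5)= Q(2,6)–Q(3,5)=  → 3/9 unlike.
Row 3: Q(3,1)–Q(3,2)= Q(3,1)–Q(4,1)= Q(3,1)–Q(4,2)= Q(3,2)–P(3,3)≠ Q(3,2)–Q(4,2)= Q(3,2)–Q(4,1)= P(3,3)–Q(4,4)≠ P(3,3)–Q(4,2)≠ Q(3,5)–P(4,5)≠ Q(3,5)–Q(4,6)= Q(3,5)–Q(4,4)=  → 4/11 unlike.
Row 4: Q(4,1)–Q(4,2)= Q(4,1)–Q(5,2)= Q(4,2)–Q(5,2)= Q(4,4)–P(4,5)≠ Q(4,4)–Q(5,4)= Q(4,4)–Q(5,5)= P(4,5)–Q(4,6)≠ P(4,5)–Q(5,5)≠ P(4,5)–Q(5,4)≠ Q(4,6)–Q(5,5)=  → 4/10 unlike.
Row 5: Q(5,2)–Q(6,2)= Q(5,2)–Q(6,3)= Q(5,2)–Q(6,1)= Q(5,4)–Q(5,5)= Q(5,4)–Q(6,4)= Q(5,4)–Q(6,5)= Q(5,4)–Q(6,3)= Q(5,5)–Q(6,5)= Q(5,5)–Q(6,6)= Q(5,5)–Q(6,4)=  → 0/10 unlike.
Row 6: Q(6,1)–Q(6,2)= Q(6,1)–Q(7,1)= Q(6,2)–Q(6,3)= Q(6,2)–Q(7,3)= Q(6,2)–Q(7,1)= Q(6,3)–Q(6,4)= Q(6,3)–Q(7,3)= Q(6,3)–P(7,4)≠ Q(6,4)–Q(6,5)= Q(6,4)–P(7,4)≠ Q(6,4)–Q(7,5)= Q(6,4)–Q(7,3)= Q(6,5)–Q(6,6)= Q(6,5)–Q(7,5)= Q(6,5)–P(7,4)≠ Q(6,6)–Q(7,5)=  → 3/16 unlike.
Row 7: Q(7,3)–P(7,4)≠ P(7,4)–Q(7,5)≠  → 2/2 unlike.
Total adjacent occupied pairs: 66; unlike-type pairs: 17.

17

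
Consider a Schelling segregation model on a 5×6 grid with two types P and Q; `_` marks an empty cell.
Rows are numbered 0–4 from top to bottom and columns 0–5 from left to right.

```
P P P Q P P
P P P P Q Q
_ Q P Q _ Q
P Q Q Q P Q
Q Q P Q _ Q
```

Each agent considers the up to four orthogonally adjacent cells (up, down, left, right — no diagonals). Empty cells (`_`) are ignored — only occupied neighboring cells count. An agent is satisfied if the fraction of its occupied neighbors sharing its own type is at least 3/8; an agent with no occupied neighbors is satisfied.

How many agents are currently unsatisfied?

(0,0)P 2/2 ✓
(0,1)P 3/3 ✓
(0,2)P 2/3 ✓
(0,3)Q 0/3 ✗
(0,4)P 1/3 ✗
(0,5)P 1/2 ✓
(1,0)P 2/2 ✓
(1,1)P 3/4 ✓
(1,2)P 4/4 ✓
(1,3)P 1/4 ✗
(1,4)Q 1/3 ✗
(1,5)Q 2/3 ✓
(2,1)Q 1/3 ✗
(2,2)P 1/4 ✗
(2,3)Q 1/3 ✗
(2,5)Q 2/2 ✓
(3,0)P 0/2 ✗
(3,1)Q 3/4 ✓
(3,2)Q 2/4 ✓
(3,3)Q 3/4 ✓
(3,4)P 0/2 ✗
(3,5)Q 2/3 ✓
(4,0)Q 1/2 ✓
(4,1)Q 2/3 ✓
(4,2)P 0/3 ✗
(4,3)Q 1/2 ✓
(4,5)Q 1/1 ✓
Unsatisfied: (0,3), (0,4), (1,3), (1,4), (2,1), (2,2), (2,3), (3,0), (3,4), (4,2) — 10 in total.

10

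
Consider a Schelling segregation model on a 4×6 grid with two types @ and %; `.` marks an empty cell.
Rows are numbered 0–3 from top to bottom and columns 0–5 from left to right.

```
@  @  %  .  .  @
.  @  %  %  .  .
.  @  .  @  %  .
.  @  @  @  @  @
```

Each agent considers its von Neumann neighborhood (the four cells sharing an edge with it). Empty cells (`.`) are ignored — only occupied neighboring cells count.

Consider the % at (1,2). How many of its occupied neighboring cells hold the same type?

2

Occupied neighbors of (1,2): (0,2)=%, (1,1)=@, (1,3)=%.
Same type (%): 2 of 3.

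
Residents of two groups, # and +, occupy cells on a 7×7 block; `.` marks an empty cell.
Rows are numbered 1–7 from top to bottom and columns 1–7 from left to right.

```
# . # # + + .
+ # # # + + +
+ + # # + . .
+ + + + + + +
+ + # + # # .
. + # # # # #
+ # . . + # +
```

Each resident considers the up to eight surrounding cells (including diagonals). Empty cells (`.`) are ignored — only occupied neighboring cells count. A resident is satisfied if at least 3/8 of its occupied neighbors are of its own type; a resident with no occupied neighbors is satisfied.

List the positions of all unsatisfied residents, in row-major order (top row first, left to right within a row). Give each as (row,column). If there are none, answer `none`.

(1,1)# 1/2 ok
(1,3)# 4/4 ok
(1,4)# 3/5 ok
(1,5)+ 3/5 ok
(1,6)+ 4/4 ok
(2,1)+ 2/4 ok
(2,2)# 4/7 ok
(2,3)# 6/7 ok
(2,4)# 5/8 ok
(2,5)+ 4/7 ok
(2,6)+ 5/5 ok
(2,7)+ 2/2 ok
(3,1)+ 4/5 ok
(3,2)+ 5/8 ok
(3,3)# 4/8 ok
(3,4)# 3/8 ok
(3,5)+ 5/7 ok
(4,1)+ 5/5 ok
(4,2)+ 6/8 ok
(4,3)+ 5/8 ok
(4,4)+ 4/8 ok
(4,5)+ 4/7 ok
(4,6)+ 3/5 ok
(4,7)+ 1/2 ok
(5,1)+ 4/4 ok
(5,2)+ 5/7 ok
(5,3)# 2/8 unhappy
(5,4)+ 3/8 ok
(5,5)# 4/8 ok
(5,6)# 4/7 ok
(6,2)+ 3/6 ok
(6,3)# 3/6 ok
(6,4)# 4/6 ok
(6,5)# 5/7 ok
(6,6)# 5/7 ok
(6,7)# 3/4 ok
(7,1)+ 1/2 ok
(7,2)# 1/3 unhappy
(7,5)+ 0/4 unhappy
(7,6)# 3/5 ok
(7,7)+ 0/3 unhappy

(5,3), (7,2), (7,5), (7,7)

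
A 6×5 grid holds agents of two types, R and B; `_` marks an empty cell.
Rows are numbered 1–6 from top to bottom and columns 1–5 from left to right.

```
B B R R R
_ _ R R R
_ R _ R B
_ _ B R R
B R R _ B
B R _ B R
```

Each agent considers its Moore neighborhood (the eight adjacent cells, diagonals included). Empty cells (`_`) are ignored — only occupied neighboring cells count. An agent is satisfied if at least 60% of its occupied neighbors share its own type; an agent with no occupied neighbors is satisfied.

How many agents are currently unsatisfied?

Row 1: (1,1)B 1/1 ok · (1,2)B 1/3 unhappy · (1,3)R 3/4 ok · (1,4)R 5/5 ok · (1,5)R 3/3 ok
Row 2: (2,3)R 5/6 ok · (2,4)R 6/7 ok · (2,5)R 4/5 ok
Row 3: (3,2)R 1/2 unhappy · (3,4)R 5/7 ok · (3,5)B 0/5 unhappy
Row 4: (4,3)B 0/5 unhappy · (4,4)R 3/6 unhappy · (4,5)R 2/4 unhappy
Row 5: (5,1)B 1/3 unhappy · (5,2)R 2/5 unhappy · (5,3)R 3/5 ok · (5,5)B 1/4 unhappy
Row 6: (6,1)B 1/3 unhappy · (6,2)R 2/4 unhappy · (6,4)B 1/3 unhappy · (6,5)R 0/2 unhappy
Unsatisfied: (1,2), (3,2), (3,5), (4,3), (4,4), (4,5), (5,1), (5,2), (5,5), (6,1), (6,2), (6,4), (6,5) — 13 in total.

13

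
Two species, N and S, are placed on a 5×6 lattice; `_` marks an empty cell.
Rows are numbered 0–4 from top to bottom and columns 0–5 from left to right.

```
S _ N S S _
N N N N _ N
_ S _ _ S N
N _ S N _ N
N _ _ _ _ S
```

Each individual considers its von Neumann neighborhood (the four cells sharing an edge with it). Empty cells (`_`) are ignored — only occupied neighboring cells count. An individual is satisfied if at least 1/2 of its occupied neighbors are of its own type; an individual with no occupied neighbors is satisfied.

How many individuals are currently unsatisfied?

Row 0: (0,0)S 0/1 unhappy · (0,2)N 1/2 ok · (0,3)S 1/3 unhappy · (0,4)S 1/1 ok
Row 1: (1,0)N 1/2 ok · (1,1)N 2/3 ok · (1,2)N 3/3 ok · (1,3)N 1/2 ok · (1,5)N 1/1 ok
Row 2: (2,1)S 0/1 unhappy · (2,4)S 0/1 unhappy · (2,5)N 2/3 ok
Row 3: (3,0)N 1/1 ok · (3,2)S 0/1 unhappy · (3,3)N 0/1 unhappy · (3,5)N 1/2 ok
Row 4: (4,0)N 1/1 ok · (4,5)S 0/1 unhappy
Unsatisfied: (0,0), (0,3), (2,1), (2,4), (3,2), (3,3), (4,5) — 7 in total.

7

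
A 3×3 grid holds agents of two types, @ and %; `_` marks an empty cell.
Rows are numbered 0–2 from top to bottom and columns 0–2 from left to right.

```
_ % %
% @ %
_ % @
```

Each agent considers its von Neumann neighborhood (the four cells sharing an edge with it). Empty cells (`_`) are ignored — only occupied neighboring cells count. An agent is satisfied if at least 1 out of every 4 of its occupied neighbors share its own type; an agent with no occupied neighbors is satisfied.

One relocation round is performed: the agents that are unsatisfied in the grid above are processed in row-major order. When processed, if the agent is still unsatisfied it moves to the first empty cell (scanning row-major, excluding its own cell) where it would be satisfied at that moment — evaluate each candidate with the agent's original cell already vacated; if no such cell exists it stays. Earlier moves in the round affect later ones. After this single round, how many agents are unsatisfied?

0

Initially unsatisfied (in order): (1,0), (1,1), (2,1), (2,2).
  (1,0) → (0,0).
  (1,1): no empty cell satisfies it; stays.
  (2,1) → (1,0).
  (2,2) → (2,1).
Resulting grid:
% % %
% @ %
_ @ _
All satisfied now.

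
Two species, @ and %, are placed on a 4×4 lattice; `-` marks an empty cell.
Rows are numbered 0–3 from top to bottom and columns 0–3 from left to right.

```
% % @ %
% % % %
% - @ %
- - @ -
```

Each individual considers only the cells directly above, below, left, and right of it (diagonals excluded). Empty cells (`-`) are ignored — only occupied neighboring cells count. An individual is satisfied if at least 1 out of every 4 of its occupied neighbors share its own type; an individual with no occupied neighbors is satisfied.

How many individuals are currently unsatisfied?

1

Row 0: (0,0)% 2/2 ✓ · (0,1)% 2/3 ✓ · (0,2)@ 0/3 ✗ · (0,3)% 1/2 ✓
Row 1: (1,0)% 3/3 ✓ · (1,1)% 3/3 ✓ · (1,2)% 2/4 ✓ · (1,3)% 3/3 ✓
Row 2: (2,0)% 1/1 ✓ · (2,2)@ 1/3 ✓ · (2,3)% 1/2 ✓
Row 3: (3,2)@ 1/1 ✓
Unsatisfied: (0,2) — 1 in total.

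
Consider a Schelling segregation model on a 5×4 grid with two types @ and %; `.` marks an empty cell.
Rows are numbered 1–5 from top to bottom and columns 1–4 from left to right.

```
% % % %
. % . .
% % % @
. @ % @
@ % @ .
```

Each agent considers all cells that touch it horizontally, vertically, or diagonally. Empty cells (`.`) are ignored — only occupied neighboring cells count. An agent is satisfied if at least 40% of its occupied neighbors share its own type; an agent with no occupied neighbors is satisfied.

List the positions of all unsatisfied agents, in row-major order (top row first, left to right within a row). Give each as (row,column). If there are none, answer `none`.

(3,4), (4,2), (5,2)

Row 1: (1,1)% 2/2 ✓ · (1,2)% 3/3 ✓ · (1,3)% 3/3 ✓ · (1,4)% 1/1 ✓
Row 2: (2,2)% 6/6 ✓
Row 3: (3,1)% 2/3 ✓ · (3,2)% 4/5 ✓ · (3,3)% 3/6 ✓ · (3,4)@ 1/3 ✗
Row 4: (4,2)@ 2/7 ✗ · (4,3)% 3/7 ✓ · (4,4)@ 2/4 ✓
Row 5: (5,1)@ 1/2 ✓ · (5,2)% 1/4 ✗ · (5,3)@ 2/4 ✓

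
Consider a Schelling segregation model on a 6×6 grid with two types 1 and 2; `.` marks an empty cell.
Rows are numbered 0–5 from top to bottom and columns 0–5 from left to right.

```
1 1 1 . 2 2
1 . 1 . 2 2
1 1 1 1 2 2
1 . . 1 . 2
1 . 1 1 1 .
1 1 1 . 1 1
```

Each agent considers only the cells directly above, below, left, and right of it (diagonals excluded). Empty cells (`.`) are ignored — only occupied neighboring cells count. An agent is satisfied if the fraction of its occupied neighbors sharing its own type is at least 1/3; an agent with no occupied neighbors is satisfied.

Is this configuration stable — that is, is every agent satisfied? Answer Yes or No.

Yes

(0,0)1 2/2 ✓
(0,1)1 2/2 ✓
(0,2)1 2/2 ✓
(0,4)2 2/2 ✓
(0,5)2 2/2 ✓
(1,0)1 2/2 ✓
(1,2)1 2/2 ✓
(1,4)2 3/3 ✓
(1,5)2 3/3 ✓
(2,0)1 3/3 ✓
(2,1)1 2/2 ✓
(2,2)1 3/3 ✓
(2,3)1 2/3 ✓
(2,4)2 2/3 ✓
(2,5)2 3/3 ✓
(3,0)1 2/2 ✓
(3,3)1 2/2 ✓
(3,5)2 1/1 ✓
(4,0)1 2/2 ✓
(4,2)1 2/2 ✓
(4,3)1 3/3 ✓
(4,4)1 2/2 ✓
(5,0)1 2/2 ✓
(5,1)1 2/2 ✓
(5,2)1 2/2 ✓
(5,4)1 2/2 ✓
(5,5)1 1/1 ✓
All meet the threshold, so the configuration is stable.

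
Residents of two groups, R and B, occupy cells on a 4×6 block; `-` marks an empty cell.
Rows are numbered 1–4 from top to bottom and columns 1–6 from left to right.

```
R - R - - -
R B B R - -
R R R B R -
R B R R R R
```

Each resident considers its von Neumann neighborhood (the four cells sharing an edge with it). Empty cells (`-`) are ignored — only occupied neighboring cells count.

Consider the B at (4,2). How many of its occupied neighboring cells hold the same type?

0

Occupied neighbors of (4,2): (3,2)=R, (4,1)=R, (4,3)=R.
Same type (B): 0 of 3.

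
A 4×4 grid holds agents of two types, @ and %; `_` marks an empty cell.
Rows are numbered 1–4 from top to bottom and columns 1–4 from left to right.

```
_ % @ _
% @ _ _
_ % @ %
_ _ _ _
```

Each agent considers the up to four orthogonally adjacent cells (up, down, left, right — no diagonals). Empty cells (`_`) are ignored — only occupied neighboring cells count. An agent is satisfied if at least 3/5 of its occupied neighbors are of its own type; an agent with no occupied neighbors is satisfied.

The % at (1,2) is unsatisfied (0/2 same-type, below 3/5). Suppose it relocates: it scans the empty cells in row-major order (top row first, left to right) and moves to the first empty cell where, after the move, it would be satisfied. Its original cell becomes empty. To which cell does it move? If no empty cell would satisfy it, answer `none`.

Vacating (1,2). Empty cells in order:
  (1,1): 1/1 same-type → satisfied — stop here.

(1,1)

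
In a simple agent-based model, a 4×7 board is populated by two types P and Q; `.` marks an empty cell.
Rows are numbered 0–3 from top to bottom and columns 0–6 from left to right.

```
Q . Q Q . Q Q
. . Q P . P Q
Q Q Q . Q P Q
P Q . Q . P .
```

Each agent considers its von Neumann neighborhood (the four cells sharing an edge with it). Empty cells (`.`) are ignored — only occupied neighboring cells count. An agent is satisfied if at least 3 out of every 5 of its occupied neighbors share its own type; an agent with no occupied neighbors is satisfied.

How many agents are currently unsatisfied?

Row 0: (0,0)Q 0/0 ok · (0,2)Q 2/2 ok · (0,3)Q 1/2 unhappy · (0,5)Q 1/2 unhappy · (0,6)Q 2/2 ok
Row 1: (1,2)Q 2/3 ok · (1,3)P 0/2 unhappy · (1,5)P 1/3 unhappy · (1,6)Q 2/3 ok
Row 2: (2,0)Q 1/2 unhappy · (2,1)Q 3/3 ok · (2,2)Q 2/2 ok · (2,4)Q 0/1 unhappy · (2,5)P 2/4 unhappy · (2,6)Q 1/2 unhappy
Row 3: (3,0)P 0/2 unhappy · (3,1)Q 1/2 unhappy · (3,3)Q 0/0 ok · (3,5)P 1/1 ok
Unsatisfied: (0,3), (0,5), (1,3), (1,5), (2,0), (2,4), (2,5), (2,6), (3,0), (3,1) — 10 in total.

10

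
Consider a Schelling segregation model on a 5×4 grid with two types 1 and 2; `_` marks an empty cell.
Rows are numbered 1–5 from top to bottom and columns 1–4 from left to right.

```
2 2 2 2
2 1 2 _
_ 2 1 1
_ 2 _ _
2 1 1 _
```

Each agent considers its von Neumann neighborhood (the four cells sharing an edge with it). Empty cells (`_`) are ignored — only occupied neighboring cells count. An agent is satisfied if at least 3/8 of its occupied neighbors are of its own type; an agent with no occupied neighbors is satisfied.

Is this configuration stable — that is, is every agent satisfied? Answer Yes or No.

No

(1,1)2 2/2 ✓
(1,2)2 2/3 ✓
(1,3)2 3/3 ✓
(1,4)2 1/1 ✓
(2,1)2 1/2 ✓
(2,2)1 0/4 ✗
(2,3)2 1/3 ✗
(3,2)2 1/3 ✗
(3,3)1 1/3 ✗
(3,4)1 1/1 ✓
(4,2)2 1/2 ✓
(5,1)2 0/1 ✗
(5,2)1 1/3 ✗
(5,3)1 1/1 ✓
For instance (2,2) has only 0/4 same-type neighbors, below 3/8.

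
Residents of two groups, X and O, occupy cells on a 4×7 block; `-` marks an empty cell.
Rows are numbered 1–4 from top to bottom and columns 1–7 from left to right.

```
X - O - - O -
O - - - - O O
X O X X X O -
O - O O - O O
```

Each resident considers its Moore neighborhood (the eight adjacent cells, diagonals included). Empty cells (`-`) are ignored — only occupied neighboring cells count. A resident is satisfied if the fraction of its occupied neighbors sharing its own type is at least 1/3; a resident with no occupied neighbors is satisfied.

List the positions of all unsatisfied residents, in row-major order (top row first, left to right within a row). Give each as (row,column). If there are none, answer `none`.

(1,1), (3,1), (3,3), (3,5), (4,4)

Row 1: (1,1)X 0/1 not · (1,3)O 0/0 satisfied · (1,6)O 2/2 satisfied
Row 2: (2,1)O 1/3 satisfied · (2,6)O 3/4 satisfied · (2,7)O 3/3 satisfied
Row 3: (3,1)X 0/3 not · (3,2)O 3/5 satisfied · (3,3)X 1/4 not · (3,4)X 2/4 satisfied · (3,5)X 1/5 not · (3,6)O 4/5 satisfied
Row 4: (4,1)O 1/2 satisfied · (4,3)O 2/4 satisfied · (4,4)O 1/4 not · (4,6)O 2/3 satisfied · (4,7)O 2/2 satisfied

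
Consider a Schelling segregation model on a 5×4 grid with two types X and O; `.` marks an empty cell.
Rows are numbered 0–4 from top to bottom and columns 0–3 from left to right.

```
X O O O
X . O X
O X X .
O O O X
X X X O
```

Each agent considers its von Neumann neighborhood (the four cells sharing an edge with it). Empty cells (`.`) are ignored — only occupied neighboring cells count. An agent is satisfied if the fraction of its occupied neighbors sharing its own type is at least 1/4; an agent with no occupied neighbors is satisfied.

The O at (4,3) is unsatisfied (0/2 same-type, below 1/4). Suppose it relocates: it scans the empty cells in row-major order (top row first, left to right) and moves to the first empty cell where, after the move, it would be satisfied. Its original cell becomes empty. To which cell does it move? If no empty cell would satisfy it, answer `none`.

(1,1)

Vacating (4,3). Empty cells in order:
  (1,1): 2/4 same-type → satisfied — stop here.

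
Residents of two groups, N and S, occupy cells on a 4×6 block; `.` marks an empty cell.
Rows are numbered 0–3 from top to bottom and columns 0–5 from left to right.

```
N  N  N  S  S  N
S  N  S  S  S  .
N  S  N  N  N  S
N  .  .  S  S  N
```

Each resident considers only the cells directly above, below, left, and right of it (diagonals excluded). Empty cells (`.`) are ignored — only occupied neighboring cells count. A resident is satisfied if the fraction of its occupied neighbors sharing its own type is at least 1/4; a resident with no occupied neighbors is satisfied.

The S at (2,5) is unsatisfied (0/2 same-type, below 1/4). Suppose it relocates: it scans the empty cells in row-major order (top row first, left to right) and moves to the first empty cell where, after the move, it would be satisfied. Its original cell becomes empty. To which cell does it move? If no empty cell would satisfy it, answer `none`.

Vacating (2,5). Empty cells in order:
  (1,5): 1/2 same-type → satisfied — stop here.

(1,5)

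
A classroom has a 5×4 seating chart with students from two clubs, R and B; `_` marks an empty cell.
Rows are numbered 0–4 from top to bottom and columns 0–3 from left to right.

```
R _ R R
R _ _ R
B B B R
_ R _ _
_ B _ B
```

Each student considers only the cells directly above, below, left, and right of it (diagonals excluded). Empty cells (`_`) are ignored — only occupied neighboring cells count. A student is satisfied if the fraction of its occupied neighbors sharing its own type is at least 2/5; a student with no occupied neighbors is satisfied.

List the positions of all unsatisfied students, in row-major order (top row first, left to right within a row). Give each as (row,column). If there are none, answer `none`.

(3,1), (4,1)

Row 0: (0,0)R 1/1 ok · (0,2)R 1/1 ok · (0,3)R 2/2 ok
Row 1: (1,0)R 1/2 ok · (1,3)R 2/2 ok
Row 2: (2,0)B 1/2 ok · (2,1)B 2/3 ok · (2,2)B 1/2 ok · (2,3)R 1/2 ok
Row 3: (3,1)R 0/2 unhappy
Row 4: (4,1)B 0/1 unhappy · (4,3)B 0/0 ok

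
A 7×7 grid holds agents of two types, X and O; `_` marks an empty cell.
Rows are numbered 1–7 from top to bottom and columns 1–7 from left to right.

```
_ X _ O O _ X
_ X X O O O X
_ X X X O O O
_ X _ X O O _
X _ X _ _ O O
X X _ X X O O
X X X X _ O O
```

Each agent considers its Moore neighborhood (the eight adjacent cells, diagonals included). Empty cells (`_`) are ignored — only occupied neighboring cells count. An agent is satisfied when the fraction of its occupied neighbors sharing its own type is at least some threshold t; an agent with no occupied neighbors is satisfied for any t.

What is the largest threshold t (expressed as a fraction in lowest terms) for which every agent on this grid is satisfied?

1/4

(1,2)X 2/2
(1,4)O 3/4
(1,5)O 4/4
(1,7)X 1/2
(2,2)X 4/4
(2,3)X 5/7
(2,4)O 4/7
(2,5)O 6/7
(2,6)O 5/7
(2,7)X 1/4
(3,2)X 4/4
(3,3)X 6/7
(3,4)X 3/7
(3,5)O 6/8
(3,6)O 6/7
(3,7)O 3/4
(4,2)X 4/4
(4,4)X 3/5
(4,5)O 4/6
(4,6)O 6/6
(5,1)X 3/3
(5,3)X 4/4
(5,6)O 5/6
(5,7)O 4/4
(6,1)X 4/4
(6,2)X 6/6
(6,4)X 4/4
(6,5)X 2/5
(6,6)O 5/6
(6,7)O 5/5
(7,1)X 3/3
(7,2)X 4/4
(7,3)X 4/4
(7,4)X 3/3
(7,6)O 3/4
(7,7)O 3/3
The smallest same-type fraction is 1/4 at (2,7), which reduces to 1/4. Any threshold above that leaves this agent unsatisfied.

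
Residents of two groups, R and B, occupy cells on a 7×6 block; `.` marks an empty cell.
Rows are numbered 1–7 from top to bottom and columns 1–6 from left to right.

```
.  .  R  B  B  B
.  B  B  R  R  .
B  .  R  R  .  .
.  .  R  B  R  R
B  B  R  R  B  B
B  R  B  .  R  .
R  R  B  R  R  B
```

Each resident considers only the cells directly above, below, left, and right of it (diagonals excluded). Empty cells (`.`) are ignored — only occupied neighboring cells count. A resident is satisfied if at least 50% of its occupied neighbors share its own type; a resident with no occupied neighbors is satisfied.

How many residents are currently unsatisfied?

Row 1: (1,3)R 0/2 unhappy · (1,4)B 1/3 unhappy · (1,5)B 2/3 ok · (1,6)B 1/1 ok
Row 2: (2,2)B 1/1 ok · (2,3)B 1/4 unhappy · (2,4)R 2/4 ok · (2,5)R 1/2 ok
Row 3: (3,1)B 0/0 ok · (3,3)R 2/3 ok · (3,4)R 2/3 ok
Row 4: (4,3)R 2/3 ok · (4,4)B 0/4 unhappy · (4,5)R 1/3 unhappy · (4,6)R 1/2 ok
Row 5: (5,1)B 2/2 ok · (5,2)B 1/3 unhappy · (5,3)R 2/4 ok · (5,4)R 1/3 unhappy · (5,5)B 1/4 unhappy · (5,6)B 1/2 ok
Row 6: (6,1)B 1/3 unhappy · (6,2)R 1/4 unhappy · (6,3)B 1/3 unhappy · (6,5)R 1/2 ok
Row 7: (7,1)R 1/2 ok · (7,2)R 2/3 ok · (7,3)B 1/3 unhappy · (7,4)R 1/2 ok · (7,5)R 2/3 ok · (7,6)B 0/1 unhappy
Unsatisfied: (1,3), (1,4), (2,3), (4,4), (4,5), (5,2), (5,4), (5,5), (6,1), (6,2), (6,3), (7,3), (7,6) — 13 in total.

13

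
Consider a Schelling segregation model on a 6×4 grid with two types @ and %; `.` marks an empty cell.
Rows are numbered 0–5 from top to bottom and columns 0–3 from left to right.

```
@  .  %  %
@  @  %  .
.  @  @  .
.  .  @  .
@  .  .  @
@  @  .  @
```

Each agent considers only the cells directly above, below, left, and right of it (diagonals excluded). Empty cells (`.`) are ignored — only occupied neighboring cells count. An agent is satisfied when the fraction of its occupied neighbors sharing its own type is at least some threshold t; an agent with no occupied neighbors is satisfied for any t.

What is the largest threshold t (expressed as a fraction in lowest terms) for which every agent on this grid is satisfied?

1/3

(0,0)@ 1/1
(0,2)% 2/2
(0,3)% 1/1
(1,0)@ 2/2
(1,1)@ 2/3
(1,2)% 1/3
(2,1)@ 2/2
(2,2)@ 2/3
(3,2)@ 1/1
(4,0)@ 1/1
(4,3)@ 1/1
(5,0)@ 2/2
(5,1)@ 1/1
(5,3)@ 1/1
The smallest same-type fraction is 1/3 at (1,2), which reduces to 1/3. Any threshold above that leaves this agent unsatisfied.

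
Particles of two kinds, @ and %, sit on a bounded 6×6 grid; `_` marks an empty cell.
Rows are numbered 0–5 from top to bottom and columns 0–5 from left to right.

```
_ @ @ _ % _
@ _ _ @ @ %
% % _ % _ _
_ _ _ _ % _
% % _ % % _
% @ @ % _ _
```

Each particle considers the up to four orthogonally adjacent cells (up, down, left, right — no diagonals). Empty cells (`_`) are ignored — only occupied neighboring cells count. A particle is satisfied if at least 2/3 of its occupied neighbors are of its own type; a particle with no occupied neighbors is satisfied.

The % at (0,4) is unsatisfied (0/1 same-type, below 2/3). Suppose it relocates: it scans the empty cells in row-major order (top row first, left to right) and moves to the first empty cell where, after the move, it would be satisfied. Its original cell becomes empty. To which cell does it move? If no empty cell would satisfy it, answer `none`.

(0,5)

Vacating (0,4). Empty cells in order:
  (0,0): 0/2 same-type → still unsatisfied.
  (0,3): 0/2 same-type → still unsatisfied.
  (0,5): 1/1 same-type → satisfied — stop here.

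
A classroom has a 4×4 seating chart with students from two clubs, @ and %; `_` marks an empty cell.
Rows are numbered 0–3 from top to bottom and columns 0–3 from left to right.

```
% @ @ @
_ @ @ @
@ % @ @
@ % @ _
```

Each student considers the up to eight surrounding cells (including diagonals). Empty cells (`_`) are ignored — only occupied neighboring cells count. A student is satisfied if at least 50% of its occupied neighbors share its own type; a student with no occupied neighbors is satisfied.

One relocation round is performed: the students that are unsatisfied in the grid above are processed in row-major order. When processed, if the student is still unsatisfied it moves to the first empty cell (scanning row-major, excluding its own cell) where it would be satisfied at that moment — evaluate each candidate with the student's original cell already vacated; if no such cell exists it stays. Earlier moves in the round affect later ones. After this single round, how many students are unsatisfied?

Initially unsatisfied (in order): (0,0), (2,1), (3,0), (3,1).
  (0,0): no empty cell satisfies it; stays.
  (2,1): no empty cell satisfies it; stays.
  (3,0) → (1,0).
  (3,1) → (3,0).
Resulting grid:
% @ @ @
@ @ @ @
@ % @ @
% _ @ _
Unsatisfied now: (0,0), (2,1).

2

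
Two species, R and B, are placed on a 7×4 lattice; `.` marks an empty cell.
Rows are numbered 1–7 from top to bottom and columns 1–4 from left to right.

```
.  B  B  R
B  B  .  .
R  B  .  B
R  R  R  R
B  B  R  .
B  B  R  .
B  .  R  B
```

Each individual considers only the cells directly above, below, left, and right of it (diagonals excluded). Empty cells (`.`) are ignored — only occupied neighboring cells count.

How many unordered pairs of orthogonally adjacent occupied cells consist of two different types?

Scan each occupied cell's neighbors to the right and below so each pair is counted once.
From row 1: 1 unlike of 3 pairs (running 1/3).
From row 2: 1 unlike of 3 pairs (running 2/6).
From row 3: 3 unlike of 4 pairs (running 5/10).
From row 4: 2 unlike of 6 pairs (running 7/16).
From row 5: 1 unlike of 5 pairs (running 8/21).
From row 6: 1 unlike of 4 pairs (running 9/25).
From row 7: 1 unlike of 1 pairs (running 10/26).
Total adjacent occupied pairs: 26; unlike-type pairs: 10.

10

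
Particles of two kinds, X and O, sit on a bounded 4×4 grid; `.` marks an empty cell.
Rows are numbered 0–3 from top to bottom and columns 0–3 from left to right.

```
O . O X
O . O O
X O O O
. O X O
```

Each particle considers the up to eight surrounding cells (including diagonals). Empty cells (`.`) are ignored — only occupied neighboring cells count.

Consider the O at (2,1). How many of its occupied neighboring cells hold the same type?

Occupied neighbors of (2,1): (1,0)=O, (1,2)=O, (2,0)=X, (2,2)=O, (3,1)=O, (3,2)=X.
Same type (O): 4 of 6.

4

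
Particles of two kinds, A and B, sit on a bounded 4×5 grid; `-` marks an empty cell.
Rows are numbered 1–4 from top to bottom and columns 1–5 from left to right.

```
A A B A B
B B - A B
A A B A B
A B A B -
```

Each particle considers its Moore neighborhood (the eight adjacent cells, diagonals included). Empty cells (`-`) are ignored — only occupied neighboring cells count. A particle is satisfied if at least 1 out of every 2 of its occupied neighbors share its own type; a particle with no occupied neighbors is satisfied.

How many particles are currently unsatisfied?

15

Row 1: (1,1)A 1/3 not · (1,2)A 1/4 not · (1,3)B 1/4 not · (1,4)A 1/4 not · (1,5)B 1/3 not
Row 2: (2,1)B 1/5 not · (2,2)B 3/7 not · (2,4)A 2/7 not · (2,5)B 2/5 not
Row 3: (3,1)A 2/5 not · (3,2)A 3/7 not · (3,3)B 3/7 not · (3,4)A 2/6 not · (3,5)B 2/4 satisfied
Row 4: (4,1)A 2/3 satisfied · (4,2)B 1/5 not · (4,3)A 2/5 not · (4,4)B 2/4 satisfied
Unsatisfied: (1,1), (1,2), (1,3), (1,4), (1,5), (2,1), (2,2), (2,4), (2,5), (3,1), (3,2), (3,3), (3,4), (4,2), (4,3) — 15 in total.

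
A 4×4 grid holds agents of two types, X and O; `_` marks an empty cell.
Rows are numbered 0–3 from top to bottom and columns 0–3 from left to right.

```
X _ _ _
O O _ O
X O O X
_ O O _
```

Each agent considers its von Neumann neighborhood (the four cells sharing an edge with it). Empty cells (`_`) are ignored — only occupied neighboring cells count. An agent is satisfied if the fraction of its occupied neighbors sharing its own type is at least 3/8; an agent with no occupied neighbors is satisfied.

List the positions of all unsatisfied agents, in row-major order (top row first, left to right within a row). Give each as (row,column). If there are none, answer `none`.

(0,0), (1,0), (1,3), (2,0), (2,3)

(0,0)X 0/1 unhappy
(1,0)O 1/3 unhappy
(1,1)O 2/2 ok
(1,3)O 0/1 unhappy
(2,0)X 0/2 unhappy
(2,1)O 3/4 ok
(2,2)O 2/3 ok
(2,3)X 0/2 unhappy
(3,1)O 2/2 ok
(3,2)O 2/2 ok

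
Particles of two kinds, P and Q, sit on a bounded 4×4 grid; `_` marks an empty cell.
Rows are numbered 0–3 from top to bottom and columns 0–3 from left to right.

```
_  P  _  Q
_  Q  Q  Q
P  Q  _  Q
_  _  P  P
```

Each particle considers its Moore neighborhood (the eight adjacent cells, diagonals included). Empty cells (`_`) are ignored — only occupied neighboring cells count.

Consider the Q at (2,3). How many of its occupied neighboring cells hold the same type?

Occupied neighbors of (2,3): (1,2)=Q, (1,3)=Q, (3,2)=P, (3,3)=P.
Same type (Q): 2 of 4.

2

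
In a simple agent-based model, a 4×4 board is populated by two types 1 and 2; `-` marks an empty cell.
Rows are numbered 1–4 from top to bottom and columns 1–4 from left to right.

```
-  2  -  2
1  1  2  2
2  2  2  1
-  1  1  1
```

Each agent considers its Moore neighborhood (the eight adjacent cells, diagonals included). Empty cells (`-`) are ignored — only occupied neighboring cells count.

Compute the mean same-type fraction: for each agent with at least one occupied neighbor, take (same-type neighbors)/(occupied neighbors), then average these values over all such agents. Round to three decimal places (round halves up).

(1,2)2 1/3
(1,4)2 2/2
(2,1)1 1/4
(2,2)1 1/6
(2,3)2 5/7
(2,4)2 3/4
(3,1)2 1/4
(3,2)2 3/7
(3,3)2 3/8
(3,4)1 2/5
(4,2)1 1/4
(4,3)1 3/5
(4,4)1 2/3
Sum over 13 agents: 1/3 + 2/2 + 1/4 + 1/6 + 5/7 + 3/4 + 1/4 + 3/7 + 3/8 + 2/5 + 1/4 + 3/5 + 2/3 = 1039/168; mean = 1039/168 ÷ 13 = 1039/2184 = 0.475732… → 0.476.

0.476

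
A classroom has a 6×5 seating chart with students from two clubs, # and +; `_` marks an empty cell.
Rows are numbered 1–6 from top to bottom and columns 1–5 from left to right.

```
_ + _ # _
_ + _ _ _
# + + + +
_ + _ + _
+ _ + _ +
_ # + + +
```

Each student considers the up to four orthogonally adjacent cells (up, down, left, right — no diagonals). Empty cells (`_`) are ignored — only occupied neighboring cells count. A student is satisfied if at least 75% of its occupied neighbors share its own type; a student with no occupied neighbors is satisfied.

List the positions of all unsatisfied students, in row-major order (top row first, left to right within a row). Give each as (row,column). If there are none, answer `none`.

(1,2)+ 1/1 ok
(1,4)# 0/0 ok
(2,2)+ 2/2 ok
(3,1)# 0/1 unhappy
(3,2)+ 3/4 ok
(3,3)+ 2/2 ok
(3,4)+ 3/3 ok
(3,5)+ 1/1 ok
(4,2)+ 1/1 ok
(4,4)+ 1/1 ok
(5,1)+ 0/0 ok
(5,3)+ 1/1 ok
(5,5)+ 1/1 ok
(6,2)# 0/1 unhappy
(6,3)+ 2/3 unhappy
(6,4)+ 2/2 ok
(6,5)+ 2/2 ok

(3,1), (6,2), (6,3)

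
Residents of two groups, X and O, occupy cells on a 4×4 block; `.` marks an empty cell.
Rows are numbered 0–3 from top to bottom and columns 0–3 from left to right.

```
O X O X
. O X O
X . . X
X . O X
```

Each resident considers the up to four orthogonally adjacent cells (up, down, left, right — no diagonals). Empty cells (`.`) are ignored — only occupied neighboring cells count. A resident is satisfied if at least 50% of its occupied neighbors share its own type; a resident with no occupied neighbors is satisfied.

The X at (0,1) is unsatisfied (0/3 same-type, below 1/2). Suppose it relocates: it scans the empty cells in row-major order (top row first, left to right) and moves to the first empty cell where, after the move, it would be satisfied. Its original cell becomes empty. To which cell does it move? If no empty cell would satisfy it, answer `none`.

(2,1)

Vacating (0,1). Empty cells in order:
  (1,0): 1/3 same-type → still unsatisfied.
  (2,1): 1/2 same-type → satisfied — stop here.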